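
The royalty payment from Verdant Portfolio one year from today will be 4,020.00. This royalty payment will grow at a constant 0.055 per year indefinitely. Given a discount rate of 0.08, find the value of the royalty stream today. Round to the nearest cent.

Growing perpetuity: P = D₁ / (r − g) = 4,020.0000 / (0.08 − 0.055) = 160,800.00

160800.00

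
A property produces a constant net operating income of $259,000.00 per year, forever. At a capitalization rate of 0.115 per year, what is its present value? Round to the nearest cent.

$2252173.91

Level perpetuity: PV = C / r = $259,000.00 / 0.115 = $2,252,173.91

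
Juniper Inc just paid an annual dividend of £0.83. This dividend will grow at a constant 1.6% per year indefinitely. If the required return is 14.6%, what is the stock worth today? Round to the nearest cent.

£6.49

D₁ = D₀ × (1 + g) = £0.83 × 1.016 = £0.8433
Growing perpetuity: P = D₁ / (r − g) = £0.8433 / (0.146 − 0.016) = £6.49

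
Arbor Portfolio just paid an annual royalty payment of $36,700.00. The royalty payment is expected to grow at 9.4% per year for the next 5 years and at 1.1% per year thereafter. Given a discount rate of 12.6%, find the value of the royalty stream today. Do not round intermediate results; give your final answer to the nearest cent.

D_1 = 40149.80000
D_2 = 43923.88120
D_3 = 48052.72603
D_4 = 52569.68228
D_5 = 57511.23241
Terminal value at year 5: TV = D_5×(1+g_2)/(r−g_2) = 58143.85597/0.115 = 505598.74757
P_0 = D_1/(1+r)^1 + D_2/(1+r)^2 + D_3/(1+r)^3 + D_4/(1+r)^4 + D_5/(1+r)^5 + TV/(1+r)^5
    = 35657.01599 + 34643.67273 + 33659.12785 + 32702.56294 + 31773.18282 + 279327.72027 = 447763.28260

$447763.28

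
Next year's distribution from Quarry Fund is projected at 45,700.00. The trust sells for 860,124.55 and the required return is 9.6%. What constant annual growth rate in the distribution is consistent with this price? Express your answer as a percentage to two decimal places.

4.29%

P = D₁/(r−g) ⇒ g = r − D₁/P = 0.096 − 45,700.00/860,124.55 = 0.042868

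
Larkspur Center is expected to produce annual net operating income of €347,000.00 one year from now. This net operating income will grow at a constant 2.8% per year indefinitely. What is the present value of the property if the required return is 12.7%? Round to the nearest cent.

Growing perpetuity: P = D₁ / (r − g) = €347,000.0000 / (0.127 − 0.028) = €3,505,050.51

€3505050.51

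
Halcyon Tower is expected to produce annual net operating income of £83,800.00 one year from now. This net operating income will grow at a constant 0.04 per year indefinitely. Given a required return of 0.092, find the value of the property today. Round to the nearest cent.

£1611538.46

Growing perpetuity: P = D₁ / (r − g) = £83,800.0000 / (0.092 − 0.04) = £1,611,538.46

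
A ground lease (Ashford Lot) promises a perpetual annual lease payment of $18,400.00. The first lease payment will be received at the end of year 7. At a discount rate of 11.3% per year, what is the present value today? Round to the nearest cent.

$85658.09

Value at end of year 6: C / r = $18,400.00 / 0.113 = $162,831.8584
Discount to today: PV = $162,831.8584 / (1 + 0.113)^6 = $162,831.8584 / 1.900951 = $85,658.09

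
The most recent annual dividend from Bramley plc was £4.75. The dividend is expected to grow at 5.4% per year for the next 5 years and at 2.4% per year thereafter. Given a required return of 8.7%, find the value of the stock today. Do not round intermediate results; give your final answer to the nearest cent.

D_1 = 5.00650
D_2 = 5.27685
D_3 = 5.56180
D_4 = 5.86214
D_5 = 6.17869
Terminal value at year 5: TV = D_5×(1+g_2)/(r−g_2) = 6.32698/0.063 = 100.42829
P_0 = D_1/(1+r)^1 + D_2/(1+r)^2 + D_3/(1+r)^3 + D_4/(1+r)^4 + D_5/(1+r)^5 + TV/(1+r)^5
    = 4.60580 + 4.46597 + 4.33039 + 4.19892 + 4.07145 + 66.17719 = 87.84972

£87.85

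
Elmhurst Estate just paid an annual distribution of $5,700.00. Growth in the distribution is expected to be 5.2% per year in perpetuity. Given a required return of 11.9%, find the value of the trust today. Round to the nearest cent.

$89498.51

D₁ = D₀ × (1 + g) = $5,700.00 × 1.052 = $5,996.4000
Growing perpetuity: P = D₁ / (r − g) = $5,996.4000 / (0.119 − 0.052) = $89,498.51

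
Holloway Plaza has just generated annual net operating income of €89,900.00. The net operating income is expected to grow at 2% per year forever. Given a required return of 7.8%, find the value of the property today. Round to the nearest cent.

D₁ = D₀ × (1 + g) = €89,900.00 × 1.02 = €91,698.0000
Growing perpetuity: P = D₁ / (r − g) = €91,698.0000 / (0.078 − 0.02) = €1,581,000.00

€1581000.00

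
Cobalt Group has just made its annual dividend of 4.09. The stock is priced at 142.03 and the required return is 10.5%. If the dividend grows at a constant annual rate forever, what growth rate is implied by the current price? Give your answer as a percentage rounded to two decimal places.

P = D₀(1+g)/(r−g) ⇒ P(r−g) = D₀(1+g) ⇒ g(P+D₀) = P·r − D₀
g = (P·r − D₀)/(P + D₀) = (142.03×0.105 − 4.09) / (142.03 + 4.09) = 0.074070

7.41%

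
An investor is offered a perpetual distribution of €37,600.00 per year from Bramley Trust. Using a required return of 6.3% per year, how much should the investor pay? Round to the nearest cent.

€596825.40

Level perpetuity: PV = C / r = €37,600.00 / 0.063 = €596,825.40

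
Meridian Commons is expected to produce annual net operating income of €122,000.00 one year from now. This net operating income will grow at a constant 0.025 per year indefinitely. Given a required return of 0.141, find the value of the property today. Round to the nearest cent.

Growing perpetuity: P = D₁ / (r − g) = €122,000.0000 / (0.141 − 0.025) = €1,051,724.14

€1051724.14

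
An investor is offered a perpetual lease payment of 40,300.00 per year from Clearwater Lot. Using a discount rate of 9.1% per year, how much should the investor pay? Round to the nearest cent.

442857.14

Level perpetuity: PV = C / r = 40,300.00 / 0.091 = 442,857.14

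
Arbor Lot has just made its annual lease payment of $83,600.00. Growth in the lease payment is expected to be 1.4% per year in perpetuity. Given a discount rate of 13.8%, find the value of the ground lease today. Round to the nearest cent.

$683632.26

D₁ = D₀ × (1 + g) = $83,600.00 × 1.014 = $84,770.4000
Growing perpetuity: P = D₁ / (r − g) = $84,770.4000 / (0.138 − 0.014) = $683,632.26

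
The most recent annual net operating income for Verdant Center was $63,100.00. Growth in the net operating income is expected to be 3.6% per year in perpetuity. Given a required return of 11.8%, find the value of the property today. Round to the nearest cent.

D₁ = D₀ × (1 + g) = $63,100.00 × 1.036 = $65,371.6000
Growing perpetuity: P = D₁ / (r − g) = $65,371.6000 / (0.118 − 0.036) = $797,214.63

$797214.63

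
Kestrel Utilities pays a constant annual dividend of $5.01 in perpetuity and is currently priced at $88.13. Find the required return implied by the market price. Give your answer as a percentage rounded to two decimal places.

P = C/r ⇒ r = C/P = $5.01/$88.13 = 0.056848

5.68%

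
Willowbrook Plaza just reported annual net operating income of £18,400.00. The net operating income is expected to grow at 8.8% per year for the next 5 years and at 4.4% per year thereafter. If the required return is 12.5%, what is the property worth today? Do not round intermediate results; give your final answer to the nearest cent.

D_1 = 20019.20000
D_2 = 21780.88960
D_3 = 23697.60788
D_4 = 25782.99738
D_5 = 28051.90115
Terminal value at year 5: TV = D_5×(1+g_2)/(r−g_2) = 29286.18480/0.081 = 361557.83702
P_0 = D_1/(1+r)^1 + D_2/(1+r)^2 + D_3/(1+r)^3 + D_4/(1+r)^4 + D_5/(1+r)^5 + TV/(1+r)^5
    = 17794.84444 + 17209.59178 + 16643.58743 + 16096.19833 + 15566.81225 + 200638.91350 = 283949.94775

£283949.95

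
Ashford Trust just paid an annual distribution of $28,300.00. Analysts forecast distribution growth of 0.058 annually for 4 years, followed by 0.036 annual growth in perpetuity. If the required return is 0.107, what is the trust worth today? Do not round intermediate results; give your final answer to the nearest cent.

D_1 = 29941.40000
D_2 = 31678.00120
D_3 = 33515.32527
D_4 = 35459.21414
Terminal value at year 4: TV = D_4×(1+g_2)/(r−g_2) = 36735.74584/0.071 = 517404.87104
P_0 = D_1/(1+r)^1 + D_2/(1+r)^2 + D_3/(1+r)^3 + D_4/(1+r)^4 + TV/(1+r)^4
    = 27047.33514 + 25850.11796 + 24705.89413 + 23612.31796 + 344540.30156 = 445755.96675

$445755.97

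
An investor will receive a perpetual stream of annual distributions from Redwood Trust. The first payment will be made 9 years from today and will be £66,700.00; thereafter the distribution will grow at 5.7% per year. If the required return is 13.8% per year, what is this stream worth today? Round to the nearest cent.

Value at end of year 8: C₁ / (r − g) = £66,700.00 / (0.138 − 0.057) = £823,456.7901
Discount to today: PV = £823,456.7901 / (1 + 0.138)^8 = £823,456.7901 / 2.812795 = £292,753.92

£292753.92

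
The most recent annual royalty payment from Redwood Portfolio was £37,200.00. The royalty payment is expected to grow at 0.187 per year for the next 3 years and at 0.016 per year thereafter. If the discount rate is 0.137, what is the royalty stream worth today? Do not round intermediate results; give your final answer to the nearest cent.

D_1 = 44156.40000
D_2 = 52413.64680
D_3 = 62214.99875
Terminal value at year 3: TV = D_3×(1+g_2)/(r−g_2) = 63210.43873/0.121 = 522400.32010
P_0 = D_1/(1+r)^1 + D_2/(1+r)^2 + D_3/(1+r)^3 + TV/(1+r)^3
    = 38835.88391 + 40543.70642 + 42326.63106 + 355403.77816 = 477109.99954

£477110.00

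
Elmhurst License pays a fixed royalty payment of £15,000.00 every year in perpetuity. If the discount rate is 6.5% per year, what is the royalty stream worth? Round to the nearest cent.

£230769.23

Level perpetuity: PV = C / r = £15,000.00 / 0.065 = £230,769.23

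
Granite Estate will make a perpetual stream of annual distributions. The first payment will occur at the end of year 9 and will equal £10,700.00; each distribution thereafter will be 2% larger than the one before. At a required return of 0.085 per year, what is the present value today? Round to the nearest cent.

£85710.20

Value at end of year 8: C₁ / (r − g) = £10,700.00 / (0.085 − 0.02) = £164,615.3846
Discount to today: PV = £164,615.3846 / (1 + 0.085)^8 = £164,615.3846 / 1.920604 = £85,710.20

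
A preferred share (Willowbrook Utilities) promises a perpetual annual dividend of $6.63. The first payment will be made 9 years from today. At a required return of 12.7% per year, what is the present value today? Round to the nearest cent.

Value at end of year 8: C / r = $6.63 / 0.127 = $52.2047
Discount to today: PV = $52.2047 / (1 + 0.127)^8 = $52.2047 / 2.602504 = $20.06

$20.06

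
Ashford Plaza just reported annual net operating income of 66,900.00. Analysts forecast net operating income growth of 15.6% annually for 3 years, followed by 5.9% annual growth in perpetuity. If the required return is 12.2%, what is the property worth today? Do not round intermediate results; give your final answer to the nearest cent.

D_1 = 77336.40000
D_2 = 89400.87840
D_3 = 103347.41543
Terminal value at year 3: TV = D_3×(1+g_2)/(r−g_2) = 109444.91294/0.063 = 1737220.84033
P_0 = D_1/(1+r)^1 + D_2/(1+r)^2 + D_3/(1+r)^3 + TV/(1+r)^3
    = 68927.27273 + 71015.97796 + 73167.97729 + 1229918.85641 = 1443030.08439

1443030.08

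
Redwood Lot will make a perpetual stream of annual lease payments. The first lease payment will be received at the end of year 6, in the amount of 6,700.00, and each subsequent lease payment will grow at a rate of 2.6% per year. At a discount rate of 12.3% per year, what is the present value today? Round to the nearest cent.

38672.68

Value at end of year 5: C₁ / (r − g) = 6,700.00 / (0.123 − 0.026) = 69,072.1649
Discount to today: PV = 69,072.1649 / (1 + 0.123)^5 = 69,072.1649 / 1.786071 = 38,672.68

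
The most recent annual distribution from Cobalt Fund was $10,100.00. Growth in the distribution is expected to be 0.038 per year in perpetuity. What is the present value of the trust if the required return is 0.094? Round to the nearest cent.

$187210.71

D₁ = D₀ × (1 + g) = $10,100.00 × 1.038 = $10,483.8000
Growing perpetuity: P = D₁ / (r − g) = $10,483.8000 / (0.094 − 0.038) = $187,210.71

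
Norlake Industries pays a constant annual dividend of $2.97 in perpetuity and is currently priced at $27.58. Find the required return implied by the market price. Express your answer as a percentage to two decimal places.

P = C/r ⇒ r = C/P = $2.97/$27.58 = 0.107687

10.77%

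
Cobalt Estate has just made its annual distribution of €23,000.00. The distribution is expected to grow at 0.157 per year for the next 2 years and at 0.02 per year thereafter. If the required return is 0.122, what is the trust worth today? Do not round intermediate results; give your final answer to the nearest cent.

D_1 = 26611.00000
D_2 = 30788.92700
Terminal value at year 2: TV = D_2×(1+g_2)/(r−g_2) = 31404.70554/0.102 = 307889.27000
P_0 = D_1/(1+r)^1 + D_2/(1+r)^2 + TV/(1+r)^2
    = 23717.46881 + 24457.31855 + 244573.18546 = 292747.97281

€292747.97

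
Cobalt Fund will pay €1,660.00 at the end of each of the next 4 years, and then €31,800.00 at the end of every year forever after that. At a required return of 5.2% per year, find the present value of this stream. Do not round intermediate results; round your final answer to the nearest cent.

€505158.17

PV of 4-year annuity: €1,660.00 × [1 − (1+0.052)^−4] / 0.052 = 5859.03382
Perpetuity value at year 4: €31,800.00 / 0.052 = 611538.46154
PV of perpetuity: 611538.46154 / (1+0.052)^4 = 499299.13892
Total PV = 5859.03382 + 499299.13892 = 505158.17274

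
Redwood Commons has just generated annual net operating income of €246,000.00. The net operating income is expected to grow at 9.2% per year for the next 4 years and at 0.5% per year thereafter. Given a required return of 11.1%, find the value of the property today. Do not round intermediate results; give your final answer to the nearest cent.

D_1 = 268632.00000
D_2 = 293346.14400
D_3 = 320333.98925
D_4 = 349804.71626
Terminal value at year 4: TV = D_4×(1+g_2)/(r−g_2) = 351553.73984/0.106 = 3316544.71547
P_0 = D_1/(1+r)^1 + D_2/(1+r)^2 + D_3/(1+r)^3 + D_4/(1+r)^4 + TV/(1+r)^4
    = 241792.97930 + 237657.90584 + 233593.54922 + 229598.70004 + 2176855.59946 = 3119498.73386

€3119498.73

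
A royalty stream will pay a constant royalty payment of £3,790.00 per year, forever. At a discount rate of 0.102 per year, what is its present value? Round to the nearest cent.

£37156.86

Level perpetuity: PV = C / r = £3,790.00 / 0.102 = £37,156.86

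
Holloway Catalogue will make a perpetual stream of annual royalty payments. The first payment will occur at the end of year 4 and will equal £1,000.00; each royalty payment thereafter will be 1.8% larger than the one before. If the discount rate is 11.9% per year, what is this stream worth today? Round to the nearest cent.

Value at end of year 3: C₁ / (r − g) = £1,000.00 / (0.119 − 0.018) = £9,900.9901
Discount to today: PV = £9,900.9901 / (1 + 0.119)^3 = £9,900.9901 / 1.401168 = £7,066.24

£7066.24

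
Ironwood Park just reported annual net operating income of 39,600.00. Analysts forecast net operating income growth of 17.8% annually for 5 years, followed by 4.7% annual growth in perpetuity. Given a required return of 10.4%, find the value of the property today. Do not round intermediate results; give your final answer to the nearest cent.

1247673.41

D_1 = 46648.80000
D_2 = 54952.28640
D_3 = 64733.79338
D_4 = 76256.40860
D_5 = 89830.04933
Terminal value at year 5: TV = D_5×(1+g_2)/(r−g_2) = 94052.06165/0.057 = 1650036.16930
P_0 = D_1/(1+r)^1 + D_2/(1+r)^2 + D_3/(1+r)^3 + D_4/(1+r)^4 + D_5/(1+r)^5 + TV/(1+r)^5
    = 42254.34783 + 45086.61389 + 48108.72388 + 51333.40284 + 54774.22875 + 1006116.09659 = 1247673.41379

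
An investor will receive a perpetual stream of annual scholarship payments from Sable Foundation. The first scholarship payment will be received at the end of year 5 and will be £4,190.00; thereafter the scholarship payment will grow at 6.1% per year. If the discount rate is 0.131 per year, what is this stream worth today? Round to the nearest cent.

Value at end of year 4: C₁ / (r − g) = £4,190.00 / (0.131 − 0.061) = £59,857.1429
Discount to today: PV = £59,857.1429 / (1 + 0.131)^4 = £59,857.1429 / 1.636253 = £36,581.84

£36581.84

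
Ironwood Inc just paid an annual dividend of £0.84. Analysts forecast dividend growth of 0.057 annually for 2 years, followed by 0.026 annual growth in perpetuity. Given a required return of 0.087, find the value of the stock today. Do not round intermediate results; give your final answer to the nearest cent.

£14.97

D_1 = 0.88788
D_2 = 0.93849
Terminal value at year 2: TV = D_2×(1+g_2)/(r−g_2) = 0.96289/0.061 = 15.78508
P_0 = D_1/(1+r)^1 + D_2/(1+r)^2 + TV/(1+r)^2
    = 0.81682 + 0.79427 + 13.35942 = 14.97051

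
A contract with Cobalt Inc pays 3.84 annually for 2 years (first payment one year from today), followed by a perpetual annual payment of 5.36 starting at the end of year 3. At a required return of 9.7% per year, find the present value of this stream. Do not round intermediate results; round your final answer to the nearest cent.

PV of 2-year annuity: 3.84 × [1 − (1+0.097)^−2] / 0.097 = 6.69139
Perpetuity value at year 2: 5.36 / 0.097 = 55.25773
PV of perpetuity: 55.25773 / (1+0.097)^2 = 45.91767
Total PV = 6.69139 + 45.91767 = 52.60906

52.61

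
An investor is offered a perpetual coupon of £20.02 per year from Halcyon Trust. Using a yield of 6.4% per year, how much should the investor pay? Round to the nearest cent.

£312.81

Level perpetuity: PV = C / r = £20.02 / 0.064 = £312.81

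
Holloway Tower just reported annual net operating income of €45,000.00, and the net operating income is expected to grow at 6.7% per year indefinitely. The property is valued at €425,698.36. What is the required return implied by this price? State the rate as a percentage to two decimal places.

17.98%

D₁ = €45,000.00 × 1.067 = €48,015.0000
P = D₁/(r − g) ⇒ r = D₁/P + g = €48,015.0000/€425,698.36 + 0.067 = 0.112791 + 0.067 = 0.179791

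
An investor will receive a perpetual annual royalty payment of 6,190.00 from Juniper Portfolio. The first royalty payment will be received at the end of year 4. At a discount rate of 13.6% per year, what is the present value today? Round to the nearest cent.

Value at end of year 3: C / r = 6,190.00 / 0.136 = 45,514.7059
Discount to today: PV = 45,514.7059 / (1 + 0.136)^3 = 45,514.7059 / 1.466003 = 31,046.79

31046.79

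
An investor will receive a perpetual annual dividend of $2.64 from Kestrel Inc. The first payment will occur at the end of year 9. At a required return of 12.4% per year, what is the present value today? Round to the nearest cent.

$8.36

Value at end of year 8: C / r = $2.64 / 0.124 = $21.2903
Discount to today: PV = $21.2903 / (1 + 0.124)^8 = $21.2903 / 2.547596 = $8.36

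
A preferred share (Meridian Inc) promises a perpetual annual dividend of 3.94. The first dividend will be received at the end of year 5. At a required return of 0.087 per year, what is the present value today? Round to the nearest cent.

32.44

Value at end of year 4: C / r = 3.94 / 0.087 = 45.2874
Discount to today: PV = 45.2874 / (1 + 0.087)^4 = 45.2874 / 1.396105 = 32.44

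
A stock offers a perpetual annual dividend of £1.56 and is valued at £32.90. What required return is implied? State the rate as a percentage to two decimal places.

P = C/r ⇒ r = C/P = £1.56/£32.90 = 0.047416

4.74%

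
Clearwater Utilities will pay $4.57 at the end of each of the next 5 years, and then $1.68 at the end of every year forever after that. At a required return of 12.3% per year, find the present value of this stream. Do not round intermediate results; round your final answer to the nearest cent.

$24.00

PV of 5-year annuity: $4.57 × [1 − (1+0.123)^−5] / 0.123 = 16.35213
Perpetuity value at year 5: $1.68 / 0.123 = 13.65854
PV of perpetuity: 13.65854 / (1+0.123)^5 = 7.64725
Total PV = 16.35213 + 7.64725 = 23.99938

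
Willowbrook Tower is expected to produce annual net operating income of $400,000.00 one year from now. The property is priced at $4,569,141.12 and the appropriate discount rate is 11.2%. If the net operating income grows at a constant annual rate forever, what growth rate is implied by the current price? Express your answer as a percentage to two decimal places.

2.45%

P = D₁/(r−g) ⇒ g = r − D₁/P = 0.112 − $400,000.00/$4,569,141.12 = 0.024456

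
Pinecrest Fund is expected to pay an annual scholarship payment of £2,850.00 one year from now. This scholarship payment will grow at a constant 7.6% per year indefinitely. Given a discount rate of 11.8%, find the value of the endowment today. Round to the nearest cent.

£67857.14

Growing perpetuity: P = D₁ / (r − g) = £2,850.0000 / (0.118 − 0.076) = £67,857.14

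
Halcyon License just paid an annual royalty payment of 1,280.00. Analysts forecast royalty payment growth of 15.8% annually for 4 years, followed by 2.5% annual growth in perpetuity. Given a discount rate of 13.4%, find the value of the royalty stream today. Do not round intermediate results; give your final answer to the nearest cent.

18485.18

D_1 = 1482.24000
D_2 = 1716.43392
D_3 = 1987.63048
D_4 = 2301.67610
Terminal value at year 4: TV = D_4×(1+g_2)/(r−g_2) = 2359.21800/0.109 = 21644.20181
P_0 = D_1/(1+r)^1 + D_2/(1+r)^2 + D_3/(1+r)^3 + D_4/(1+r)^4 + TV/(1+r)^4
    = 1307.08995 + 1334.75323 + 1363.00197 + 1391.84857 + 13088.48430 = 18485.17802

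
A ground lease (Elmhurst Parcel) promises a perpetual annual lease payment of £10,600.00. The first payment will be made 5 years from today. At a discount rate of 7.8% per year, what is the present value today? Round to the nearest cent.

£100632.03

Value at end of year 4: C / r = £10,600.00 / 0.078 = £135,897.4359
Discount to today: PV = £135,897.4359 / (1 + 0.078)^4 = £135,897.4359 / 1.350439 = £100,632.03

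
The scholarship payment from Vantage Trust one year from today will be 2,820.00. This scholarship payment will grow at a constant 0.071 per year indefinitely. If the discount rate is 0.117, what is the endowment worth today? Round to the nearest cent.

Growing perpetuity: P = D₁ / (r − g) = 2,820.0000 / (0.117 − 0.071) = 61,304.35

61304.35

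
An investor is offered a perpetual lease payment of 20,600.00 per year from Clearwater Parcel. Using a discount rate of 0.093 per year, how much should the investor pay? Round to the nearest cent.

221505.38

Level perpetuity: PV = C / r = 20,600.00 / 0.093 = 221,505.38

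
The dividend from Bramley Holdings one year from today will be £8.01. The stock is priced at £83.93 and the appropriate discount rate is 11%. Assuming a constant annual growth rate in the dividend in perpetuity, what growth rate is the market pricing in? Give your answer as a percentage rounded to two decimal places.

1.46%

P = D₁/(r−g) ⇒ g = r − D₁/P = 0.11 − £8.01/£83.93 = 0.014563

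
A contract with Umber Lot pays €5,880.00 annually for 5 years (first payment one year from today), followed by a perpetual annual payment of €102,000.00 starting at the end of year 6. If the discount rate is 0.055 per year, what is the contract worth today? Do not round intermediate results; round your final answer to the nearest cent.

PV of 5-year annuity: €5,880.00 × [1 − (1+0.055)^−5] / 0.055 = 25109.27272
Perpetuity value at year 5: €102,000.00 / 0.055 = 1854545.45455
PV of perpetuity: 1854545.45455 / (1+0.055)^5 = 1418976.43803
Total PV = 25109.27272 + 1418976.43803 = 1444085.71075

€1444085.71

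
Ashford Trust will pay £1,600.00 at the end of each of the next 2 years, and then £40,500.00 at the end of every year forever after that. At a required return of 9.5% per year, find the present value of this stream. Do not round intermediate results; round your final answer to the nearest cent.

£358347.65

PV of 2-year annuity: £1,600.00 × [1 − (1+0.095)^−2] / 0.095 = 2795.60476
Perpetuity value at year 2: £40,500.00 / 0.095 = 426315.78947
PV of perpetuity: 426315.78947 / (1+0.095)^2 = 355552.04393
Total PV = 2795.60476 + 355552.04393 = 358347.64869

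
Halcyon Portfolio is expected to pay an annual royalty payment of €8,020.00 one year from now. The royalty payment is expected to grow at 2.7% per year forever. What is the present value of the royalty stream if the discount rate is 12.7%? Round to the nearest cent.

€80200.00

Growing perpetuity: P = D₁ / (r − g) = €8,020.0000 / (0.127 − 0.027) = €80,200.00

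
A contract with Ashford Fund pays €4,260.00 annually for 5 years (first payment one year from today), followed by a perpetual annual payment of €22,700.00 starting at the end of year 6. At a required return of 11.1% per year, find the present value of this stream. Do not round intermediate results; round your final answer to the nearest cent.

€136523.26

PV of 5-year annuity: €4,260.00 × [1 − (1+0.111)^−5] / 0.111 = 15704.99531
Perpetuity value at year 5: €22,700.00 / 0.111 = 204504.50450
PV of perpetuity: 204504.50450 / (1+0.111)^5 = 120818.26192
Total PV = 15704.99531 + 120818.26192 = 136523.25722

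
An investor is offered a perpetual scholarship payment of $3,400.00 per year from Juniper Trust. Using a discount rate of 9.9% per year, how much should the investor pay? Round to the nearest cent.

Level perpetuity: PV = C / r = $3,400.00 / 0.099 = $34,343.43

$34343.43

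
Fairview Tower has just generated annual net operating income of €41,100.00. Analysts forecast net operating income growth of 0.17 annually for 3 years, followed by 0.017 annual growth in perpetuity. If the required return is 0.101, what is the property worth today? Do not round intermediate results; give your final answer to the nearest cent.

D_1 = 48087.00000
D_2 = 56261.79000
D_3 = 65826.29430
Terminal value at year 3: TV = D_3×(1+g_2)/(r−g_2) = 66945.34130/0.084 = 796968.34885
P_0 = D_1/(1+r)^1 + D_2/(1+r)^2 + D_3/(1+r)^3 + TV/(1+r)^3
    = 43675.74932 + 46412.92162 + 49321.63333 + 597144.06066 = 736554.36492

€736554.36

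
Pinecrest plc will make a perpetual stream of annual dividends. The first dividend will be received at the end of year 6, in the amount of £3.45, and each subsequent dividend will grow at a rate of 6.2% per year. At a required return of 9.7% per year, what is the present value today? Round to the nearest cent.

£62.05

Value at end of year 5: C₁ / (r − g) = £3.45 / (0.097 − 0.062) = £98.5714
Discount to today: PV = £98.5714 / (1 + 0.097)^5 = £98.5714 / 1.588668 = £62.05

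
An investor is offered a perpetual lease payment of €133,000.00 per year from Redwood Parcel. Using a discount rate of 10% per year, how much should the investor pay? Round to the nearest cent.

€1330000.00

Level perpetuity: PV = C / r = €133,000.00 / 0.1 = €1,330,000.00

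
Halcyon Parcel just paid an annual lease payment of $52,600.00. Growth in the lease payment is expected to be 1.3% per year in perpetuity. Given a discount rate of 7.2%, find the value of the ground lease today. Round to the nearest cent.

D₁ = D₀ × (1 + g) = $52,600.00 × 1.013 = $53,283.8000
Growing perpetuity: P = D₁ / (r − g) = $53,283.8000 / (0.072 − 0.013) = $903,115.25

$903115.25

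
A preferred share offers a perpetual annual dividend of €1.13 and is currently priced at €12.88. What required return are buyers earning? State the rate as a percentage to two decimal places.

P = C/r ⇒ r = C/P = €1.13/€12.88 = 0.087733

8.77%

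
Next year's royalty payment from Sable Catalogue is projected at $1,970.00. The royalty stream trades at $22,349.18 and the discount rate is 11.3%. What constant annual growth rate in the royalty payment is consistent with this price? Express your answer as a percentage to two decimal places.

2.49%

P = D₁/(r−g) ⇒ g = r − D₁/P = 0.113 − $1,970.00/$22,349.18 = 0.024854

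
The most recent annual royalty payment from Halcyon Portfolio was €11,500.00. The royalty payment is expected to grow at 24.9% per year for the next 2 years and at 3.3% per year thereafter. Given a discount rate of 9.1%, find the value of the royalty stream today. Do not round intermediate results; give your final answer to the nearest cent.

D_1 = 14363.50000
D_2 = 17940.01150
Terminal value at year 2: TV = D_2×(1+g_2)/(r−g_2) = 18532.03188/0.058 = 319517.79103
P_0 = D_1/(1+r)^1 + D_2/(1+r)^2 + TV/(1+r)^2
    = 13165.44455 + 15072.08088 + 268438.95771 = 296676.48314

€296676.48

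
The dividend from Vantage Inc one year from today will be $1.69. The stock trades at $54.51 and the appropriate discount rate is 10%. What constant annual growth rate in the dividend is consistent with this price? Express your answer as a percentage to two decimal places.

6.90%

P = D₁/(r−g) ⇒ g = r − D₁/P = 0.1 − $1.69/$54.51 = 0.068997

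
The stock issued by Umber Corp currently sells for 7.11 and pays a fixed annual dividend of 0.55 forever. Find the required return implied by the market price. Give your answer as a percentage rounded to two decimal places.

P = C/r ⇒ r = C/P = 0.55/7.11 = 0.077356

7.74%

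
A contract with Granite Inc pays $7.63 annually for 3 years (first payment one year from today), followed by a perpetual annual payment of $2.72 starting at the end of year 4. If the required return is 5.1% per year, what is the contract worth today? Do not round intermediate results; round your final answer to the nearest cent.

$66.68

PV of 3-year annuity: $7.63 × [1 − (1+0.051)^−3] / 0.051 = 20.73951
Perpetuity value at year 3: $2.72 / 0.051 = 53.33333
PV of perpetuity: 53.33333 / (1+0.051)^3 = 45.93996
Total PV = 20.73951 + 45.93996 = 66.67947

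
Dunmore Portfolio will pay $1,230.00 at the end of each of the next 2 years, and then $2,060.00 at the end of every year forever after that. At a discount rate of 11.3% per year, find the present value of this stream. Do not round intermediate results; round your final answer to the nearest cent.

$16814.34

PV of 2-year annuity: $1,230.00 × [1 − (1+0.113)^−2] / 0.113 = 2098.04249
Perpetuity value at year 2: $2,060.00 / 0.113 = 18230.08850
PV of perpetuity: 18230.08850 / (1+0.113)^2 = 14716.29375
Total PV = 2098.04249 + 14716.29375 = 16814.33624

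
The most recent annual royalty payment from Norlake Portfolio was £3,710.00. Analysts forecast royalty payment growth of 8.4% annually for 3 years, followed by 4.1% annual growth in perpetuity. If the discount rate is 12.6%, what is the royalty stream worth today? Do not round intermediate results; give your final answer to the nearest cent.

£50859.65

D_1 = 4021.64000
D_2 = 4359.45776
D_3 = 4725.65221
Terminal value at year 3: TV = D_3×(1+g_2)/(r−g_2) = 4919.40395/0.085 = 57875.34062
P_0 = D_1/(1+r)^1 + D_2/(1+r)^2 + D_3/(1+r)^3 + TV/(1+r)^3
    = 3571.61634 + 3438.39442 + 3310.14169 + 40539.50005 = 50859.65250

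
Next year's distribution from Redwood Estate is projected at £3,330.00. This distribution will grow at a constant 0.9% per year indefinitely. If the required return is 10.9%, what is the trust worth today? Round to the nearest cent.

£33300.00

Growing perpetuity: P = D₁ / (r − g) = £3,330.0000 / (0.109 − 0.009) = £33,300.00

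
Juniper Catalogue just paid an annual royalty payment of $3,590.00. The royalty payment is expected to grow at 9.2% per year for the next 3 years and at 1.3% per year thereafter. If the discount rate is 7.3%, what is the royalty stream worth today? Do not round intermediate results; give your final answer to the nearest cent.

D_1 = 3920.28000
D_2 = 4280.94576
D_3 = 4674.79277
Terminal value at year 3: TV = D_3×(1+g_2)/(r−g_2) = 4735.56508/0.06 = 78926.08460
P_0 = D_1/(1+r)^1 + D_2/(1+r)^2 + D_3/(1+r)^3 + TV/(1+r)^3
    = 3653.56943 + 3718.26451 + 3784.10517 + 63888.30891 = 75044.24802

$75044.25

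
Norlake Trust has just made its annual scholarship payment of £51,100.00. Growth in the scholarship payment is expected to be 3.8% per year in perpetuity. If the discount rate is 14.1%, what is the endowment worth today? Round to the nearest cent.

£514968.93

D₁ = D₀ × (1 + g) = £51,100.00 × 1.038 = £53,041.8000
Growing perpetuity: P = D₁ / (r − g) = £53,041.8000 / (0.141 − 0.038) = £514,968.93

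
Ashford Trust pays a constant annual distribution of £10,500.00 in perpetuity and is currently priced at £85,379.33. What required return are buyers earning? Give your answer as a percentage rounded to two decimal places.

12.30%

P = C/r ⇒ r = C/P = £10,500.00/£85,379.33 = 0.122981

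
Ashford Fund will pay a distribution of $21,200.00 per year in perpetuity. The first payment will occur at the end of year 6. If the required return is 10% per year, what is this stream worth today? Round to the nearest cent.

Value at end of year 5: C / r = $21,200.00 / 0.1 = $212,000.0000
Discount to today: PV = $212,000.0000 / (1 + 0.1)^5 = $212,000.0000 / 1.610510 = $131,635.32

$131635.32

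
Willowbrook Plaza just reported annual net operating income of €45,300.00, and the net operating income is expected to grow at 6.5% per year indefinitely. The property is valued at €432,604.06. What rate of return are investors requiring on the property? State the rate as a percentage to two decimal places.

D₁ = €45,300.00 × 1.065 = €48,244.5000
P = D₁/(r − g) ⇒ r = D₁/P + g = €48,244.5000/€432,604.06 + 0.065 = 0.111521 + 0.065 = 0.176521

17.65%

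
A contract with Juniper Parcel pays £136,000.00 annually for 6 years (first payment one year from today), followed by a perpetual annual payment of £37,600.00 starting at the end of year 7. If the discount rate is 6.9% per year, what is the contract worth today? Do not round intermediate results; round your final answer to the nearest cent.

£1015406.49

PV of 6-year annuity: £136,000.00 × [1 − (1+0.069)^−6] / 0.069 = 650255.46960
Perpetuity value at year 6: £37,600.00 / 0.069 = 544927.53623
PV of perpetuity: 544927.53623 / (1+0.069)^6 = 365151.02405
Total PV = 650255.46960 + 365151.02405 = 1015406.49365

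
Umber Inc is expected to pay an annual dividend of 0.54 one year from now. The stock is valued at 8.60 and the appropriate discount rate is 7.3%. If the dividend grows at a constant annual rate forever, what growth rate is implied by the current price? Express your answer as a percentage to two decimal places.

1.02%

P = D₁/(r−g) ⇒ g = r − D₁/P = 0.073 − 0.54/8.60 = 0.010209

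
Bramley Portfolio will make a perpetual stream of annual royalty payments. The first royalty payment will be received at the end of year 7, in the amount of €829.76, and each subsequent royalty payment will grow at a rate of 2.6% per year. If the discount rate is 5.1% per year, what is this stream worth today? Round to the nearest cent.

€24626.13

Value at end of year 6: C₁ / (r − g) = €829.76 / (0.051 − 0.026) = €33,190.4000
Discount to today: PV = €33,190.4000 / (1 + 0.051)^6 = €33,190.4000 / 1.347772 = €24,626.13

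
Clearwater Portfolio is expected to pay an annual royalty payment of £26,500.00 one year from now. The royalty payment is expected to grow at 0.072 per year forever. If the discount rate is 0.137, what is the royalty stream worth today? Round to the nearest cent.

Growing perpetuity: P = D₁ / (r − g) = £26,500.0000 / (0.137 − 0.072) = £407,692.31

£407692.31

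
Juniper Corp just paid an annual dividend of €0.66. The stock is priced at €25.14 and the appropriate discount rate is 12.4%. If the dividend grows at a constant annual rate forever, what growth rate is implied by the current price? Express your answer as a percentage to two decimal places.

9.52%

P = D₀(1+g)/(r−g) ⇒ P(r−g) = D₀(1+g) ⇒ g(P+D₀) = P·r − D₀
g = (P·r − D₀)/(P + D₀) = (€25.14×0.124 − €0.66) / (€25.14 + €0.66) = 0.095247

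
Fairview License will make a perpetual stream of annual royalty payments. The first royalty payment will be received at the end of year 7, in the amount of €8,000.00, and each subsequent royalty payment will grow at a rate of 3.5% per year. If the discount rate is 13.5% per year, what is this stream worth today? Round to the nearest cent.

€37420.95

Value at end of year 6: C₁ / (r − g) = €8,000.00 / (0.135 − 0.035) = €80,000.0000
Discount to today: PV = €80,000.0000 / (1 + 0.135)^6 = €80,000.0000 / 2.137840 = €37,420.95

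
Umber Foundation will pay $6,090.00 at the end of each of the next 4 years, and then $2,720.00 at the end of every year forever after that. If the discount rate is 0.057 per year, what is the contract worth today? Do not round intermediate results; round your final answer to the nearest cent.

$59477.37

PV of 4-year annuity: $6,090.00 × [1 − (1+0.057)^−4] / 0.057 = 21248.26977
Perpetuity value at year 4: $2,720.00 / 0.057 = 47719.29825
PV of perpetuity: 47719.29825 / (1+0.057)^4 = 38229.10222
Total PV = 21248.26977 + 38229.10222 = 59477.37199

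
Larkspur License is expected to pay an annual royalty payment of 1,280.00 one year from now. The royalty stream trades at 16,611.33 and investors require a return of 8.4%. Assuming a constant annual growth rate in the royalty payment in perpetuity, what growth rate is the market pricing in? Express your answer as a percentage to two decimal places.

0.69%

P = D₁/(r−g) ⇒ g = r − D₁/P = 0.084 − 1,280.00/16,611.33 = 0.006944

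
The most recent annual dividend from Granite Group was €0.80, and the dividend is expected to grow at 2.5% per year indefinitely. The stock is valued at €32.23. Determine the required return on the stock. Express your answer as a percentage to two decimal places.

5.04%

D₁ = €0.80 × 1.025 = €0.8200
P = D₁/(r − g) ⇒ r = D₁/P + g = €0.8200/€32.23 + 0.025 = 0.025442 + 0.025 = 0.050442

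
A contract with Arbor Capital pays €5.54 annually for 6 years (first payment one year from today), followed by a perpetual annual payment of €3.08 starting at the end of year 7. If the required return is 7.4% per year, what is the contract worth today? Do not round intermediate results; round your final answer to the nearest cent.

€53.20

PV of 6-year annuity: €5.54 × [1 − (1+0.074)^−6] / 0.074 = 26.08368
Perpetuity value at year 6: €3.08 / 0.074 = 41.62162
PV of perpetuity: 41.62162 / (1+0.074)^6 = 27.12023
Total PV = 26.08368 + 27.12023 = 53.20390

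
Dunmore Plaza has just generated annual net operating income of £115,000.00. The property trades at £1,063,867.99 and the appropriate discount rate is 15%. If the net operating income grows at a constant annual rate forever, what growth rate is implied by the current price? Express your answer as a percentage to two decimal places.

P = D₀(1+g)/(r−g) ⇒ P(r−g) = D₀(1+g) ⇒ g(P+D₀) = P·r − D₀
g = (P·r − D₀)/(P + D₀) = (£1,063,867.99×0.15 − £115,000.00) / (£1,063,867.99 + £115,000.00) = 0.037816

3.78%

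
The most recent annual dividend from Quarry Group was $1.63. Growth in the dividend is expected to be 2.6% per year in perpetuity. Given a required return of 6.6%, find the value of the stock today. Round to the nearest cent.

$41.81

D₁ = D₀ × (1 + g) = $1.63 × 1.026 = $1.6724
Growing perpetuity: P = D₁ / (r − g) = $1.6724 / (0.066 − 0.026) = $41.81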